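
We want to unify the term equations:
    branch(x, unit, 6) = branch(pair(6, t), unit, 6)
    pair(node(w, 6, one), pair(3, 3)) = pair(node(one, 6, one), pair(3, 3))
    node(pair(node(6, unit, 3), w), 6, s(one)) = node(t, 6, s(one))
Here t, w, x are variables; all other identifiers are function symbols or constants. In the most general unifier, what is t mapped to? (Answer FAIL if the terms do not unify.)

Decompose branch/3: x = pair(6, t),  unit = unit,  6 = 6.
Bind x := pair(6, t); no other remaining equation mentions x.
Delete trivial equation unit = unit.
Delete trivial equation 6 = 6.
Decompose pair/2: node(w, 6, one) = node(one, 6, one),  pair(3, 3) = pair(3, 3).
Decompose node/3: w = one,  6 = 6,  one = one.
Bind w := one; substituting into the one remaining equation that mentions w gives: node(pair(node(6, unit, 3), one), 6, s(one)) = node(t, 6, s(one)).
Delete trivial equation 6 = 6.
Delete trivial equation one = one.
Delete trivial equation pair(3, 3) = pair(3, 3).
Decompose node/3: pair(node(6, unit, 3), one) = t,  6 = 6,  s(one) = s(one).
Bind t := pair(node(6, unit, 3), one); no other remaining equation mentions t. Substituting into the earlier binding gives x := pair(6, pair(node(6, unit, 3), one)).
Delete trivial equation 6 = 6.
Delete trivial equation s(one) = s(one).
MGU = { x -> pair(6, pair(node(6, unit, 3), one)), w -> one, t -> pair(node(6, unit, 3), one) }, so t -> pair(node(6, unit, 3), one).

pair(node(6, unit, 3), one)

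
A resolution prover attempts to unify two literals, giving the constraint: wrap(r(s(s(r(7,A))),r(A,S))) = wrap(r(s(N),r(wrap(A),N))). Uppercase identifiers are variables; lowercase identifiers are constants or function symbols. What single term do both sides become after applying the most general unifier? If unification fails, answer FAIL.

Decompose wrap/1: r(s(s(r(7,A))),r(A,S)) = r(s(N),r(wrap(A),N)).
Decompose r/2: s(s(r(7,A))) = s(N),  r(A,S) = r(wrap(A),N).
Decompose s/1: s(r(7,A)) = N.
Bind N := s(r(7,A)); substituting into the remaining equation gives: r(A,S) = r(wrap(A),s(r(7,A))).
Decompose r/2: A = wrap(A),  S = s(r(7,A)).
Occurs check fails: A occurs in wrap(A); the equation A = wrap(A) has no finite solution.

FAIL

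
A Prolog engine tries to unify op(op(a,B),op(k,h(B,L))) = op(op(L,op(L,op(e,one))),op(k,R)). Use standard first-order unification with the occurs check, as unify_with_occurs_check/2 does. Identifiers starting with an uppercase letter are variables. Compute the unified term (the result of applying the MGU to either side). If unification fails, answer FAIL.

Decompose op/2: op(a,B) = op(L,op(L,op(e,one))),  op(k,h(B,L)) = op(k,R).
Decompose op/2: a = L,  B = op(L,op(e,one)).
Bind L := a; substituting into the remaining equations gives: B = op(a,op(e,one)),  op(k,h(B,a)) = op(k,R).
Bind B := op(a,op(e,one)); substituting into the remaining equation gives: op(k,h(op(a,op(e,one)),a)) = op(k,R).
Decompose op/2: k = k,  h(op(a,op(e,one)),a) = R.
Delete trivial equation k = k.
Bind R := h(op(a,op(e,one)),a).
Applying the MGU to either side gives op(op(a,op(a,op(e,one))),op(k,h(op(a,op(e,one)),a))).

op(op(a,op(a,op(e,one))),op(k,h(op(a,op(e,one)),a)))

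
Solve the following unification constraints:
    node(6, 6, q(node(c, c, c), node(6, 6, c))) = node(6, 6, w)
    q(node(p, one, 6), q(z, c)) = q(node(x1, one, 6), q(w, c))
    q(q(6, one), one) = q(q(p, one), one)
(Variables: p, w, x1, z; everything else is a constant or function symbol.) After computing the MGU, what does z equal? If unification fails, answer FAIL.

Decompose node/3: 6 = 6,  6 = 6,  q(node(c, c, c), node(6, 6, c)) = w.
Delete trivial equation 6 = 6.
Delete trivial equation 6 = 6.
Bind w := q(node(c, c, c), node(6, 6, c)); substituting into the one remaining equation that mentions w gives: q(node(p, one, 6), q(z, c)) = q(node(x1, one, 6), q(q(node(c, c, c), node(6, 6, c)), c)).
Decompose q/2: node(p, one, 6) = node(x1, one, 6),  q(z, c) = q(q(node(c, c, c), node(6, 6, c)), c).
Decompose node/3: p = x1,  one = one,  6 = 6.
Bind p := x1; substituting into the one remaining equation that mentions p gives: q(q(6, one), one) = q(q(x1, one), one).
Delete trivial equation one = one.
Delete trivial equation 6 = 6.
Decompose q/2: z = q(node(c, c, c), node(6, 6, c)),  c = c.
Bind z := q(node(c, c, c), node(6, 6, c)); no other remaining equation mentions z.
Delete trivial equation c = c.
Decompose q/2: q(6, one) = q(x1, one),  one = one.
Decompose q/2: 6 = x1,  one = one.
Bind x1 := 6; no other remaining equation mentions x1. Substituting into the earlier binding gives p := 6.
Delete trivial equation one = one.
Delete trivial equation one = one.
MGU = { w ↦ q(node(c, c, c), node(6, 6, c)), p ↦ 6, z ↦ q(node(c, c, c), node(6, 6, c)), x1 ↦ 6 }, so z ↦ q(node(c, c, c), node(6, 6, c)).

q(node(c, c, c), node(6, 6, c))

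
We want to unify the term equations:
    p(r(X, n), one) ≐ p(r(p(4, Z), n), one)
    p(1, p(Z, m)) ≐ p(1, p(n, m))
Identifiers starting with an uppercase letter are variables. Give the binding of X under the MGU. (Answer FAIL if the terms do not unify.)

Decompose p/2: r(X, n) ≐ r(p(4, Z), n),  one ≐ one.
Decompose r/2: X ≐ p(4, Z),  n ≐ n.
Bind X := p(4, Z); no other remaining equation mentions X.
Delete trivial equation n ≐ n.
Delete trivial equation one ≐ one.
Decompose p/2: 1 ≐ 1,  p(Z, m) ≐ p(n, m).
Delete trivial equation 1 ≐ 1.
Decompose p/2: Z ≐ n,  m ≐ m.
Bind Z := n; no other remaining equation mentions Z. Substituting into the earlier binding gives X := p(4, n).
Delete trivial equation m ≐ m.
MGU = { X -> p(4, n), Z -> n }, so X -> p(4, n).

p(4, n)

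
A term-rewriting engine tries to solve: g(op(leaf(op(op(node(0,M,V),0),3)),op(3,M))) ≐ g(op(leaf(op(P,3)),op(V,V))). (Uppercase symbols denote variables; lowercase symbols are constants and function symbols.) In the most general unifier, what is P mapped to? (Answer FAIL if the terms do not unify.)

op(node(0,3,3),0)

Decompose g/1: op(leaf(op(op(node(0,M,V),0),3)),op(3,M)) ≐ op(leaf(op(P,3)),op(V,V)).
Decompose op/2: leaf(op(op(node(0,M,V),0),3)) ≐ leaf(op(P,3)),  op(3,M) ≐ op(V,V).
Decompose leaf/1: op(op(node(0,M,V),0),3) ≐ op(P,3).
Decompose op/2: op(node(0,M,V),0) ≐ P,  3 ≐ 3.
Bind P := op(node(0,M,V),0); no other remaining equation mentions P.
Delete trivial equation 3 ≐ 3.
Decompose op/2: 3 ≐ V,  M ≐ V.
Bind V := 3; substituting into the remaining equation gives: M ≐ 3. Substituting into the earlier binding gives P := op(node(0,M,3),0).
Bind M := 3. Substituting into the earlier binding gives P := op(node(0,3,3),0).
MGU = { P -> op(node(0,3,3),0), V -> 3, M -> 3 }, so P -> op(node(0,3,3),0).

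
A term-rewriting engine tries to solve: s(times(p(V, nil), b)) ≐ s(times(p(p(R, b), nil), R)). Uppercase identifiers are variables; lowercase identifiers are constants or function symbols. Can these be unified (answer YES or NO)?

Decompose s/1: times(p(V, nil), b) ≐ times(p(p(R, b), nil), R).
Decompose times/2: p(V, nil) ≐ p(p(R, b), nil),  b ≐ R.
Decompose p/2: V ≐ p(R, b),  nil ≐ nil.
Bind V := p(R, b); no other remaining equation mentions V.
Delete trivial equation nil ≐ nil.
Bind R := b. Substituting into the earlier binding gives V := p(b, b).
No equations remain and no clash or occurs-check failure arose, so a unifier exists.

YES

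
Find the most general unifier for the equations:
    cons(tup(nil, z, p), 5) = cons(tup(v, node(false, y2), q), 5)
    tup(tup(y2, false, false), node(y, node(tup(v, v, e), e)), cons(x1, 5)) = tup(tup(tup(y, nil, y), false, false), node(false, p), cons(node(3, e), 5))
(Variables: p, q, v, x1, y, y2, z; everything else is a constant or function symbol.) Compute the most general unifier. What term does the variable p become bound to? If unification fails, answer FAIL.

Decompose cons/2: tup(nil, z, p) = tup(v, node(false, y2), q),  5 = 5.
Decompose tup/3: nil = v,  z = node(false, y2),  p = q.
Bind v := nil; substituting into the one remaining equation that mentions v gives: tup(tup(y2, false, false), node(y, node(tup(nil, nil, e), e)), cons(x1, 5)) = tup(tup(tup(y, nil, y), false, false), node(false, p), cons(node(3, e), 5)).
Bind z := node(false, y2); no other remaining equation mentions z.
Bind p := q; substituting into the one remaining equation that mentions p gives: tup(tup(y2, false, false), node(y, node(tup(nil, nil, e), e)), cons(x1, 5)) = tup(tup(tup(y, nil, y), false, false), node(false, q), cons(node(3, e), 5)).
Delete trivial equation 5 = 5.
Decompose tup/3: tup(y2, false, false) = tup(tup(y, nil, y), false, false),  node(y, node(tup(nil, nil, e), e)) = node(false, q),  cons(x1, 5) = cons(node(3, e), 5).
Decompose tup/3: y2 = tup(y, nil, y),  false = false,  false = false.
Bind y2 := tup(y, nil, y); no other remaining equation mentions y2. Substituting into the earlier binding gives z := node(false, tup(y, nil, y)).
Delete trivial equation false = false.
Delete trivial equation false = false.
Decompose node/2: y = false,  node(tup(nil, nil, e), e) = q.
Bind y := false; no other remaining equation mentions y. Substituting into the earlier bindings gives z := node(false, tup(false, nil, false)), y2 := tup(false, nil, false).
Bind q := node(tup(nil, nil, e), e); no other remaining equation mentions q. Substituting into the earlier binding gives p := node(tup(nil, nil, e), e).
Decompose cons/2: x1 = node(3, e),  5 = 5.
Bind x1 := node(3, e); no other remaining equation mentions x1.
Delete trivial equation 5 = 5.
MGU = { v ↦ nil, z ↦ node(false, tup(false, nil, false)), p ↦ node(tup(nil, nil, e), e), y2 ↦ tup(false, nil, false), y ↦ false, q ↦ node(tup(nil, nil, e), e), x1 ↦ node(3, e) }, so p ↦ node(tup(nil, nil, e), e).

node(tup(nil, nil, e), e)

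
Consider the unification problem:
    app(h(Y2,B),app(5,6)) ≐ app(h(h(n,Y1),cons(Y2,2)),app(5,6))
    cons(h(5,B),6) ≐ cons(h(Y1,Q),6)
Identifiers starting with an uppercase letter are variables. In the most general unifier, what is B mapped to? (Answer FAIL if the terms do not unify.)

cons(h(n,5),2)

Decompose app/2: h(Y2,B) ≐ h(h(n,Y1),cons(Y2,2)),  app(5,6) ≐ app(5,6).
Decompose h/2: Y2 ≐ h(n,Y1),  B ≐ cons(Y2,2).
Bind Y2 := h(n,Y1); substituting into the one remaining equation that mentions Y2 gives: B ≐ cons(h(n,Y1),2).
Bind B := cons(h(n,Y1),2); substituting into the one remaining equation that mentions B gives: cons(h(5,cons(h(n,Y1),2)),6) ≐ cons(h(Y1,Q),6).
Delete trivial equation app(5,6) ≐ app(5,6).
Decompose cons/2: h(5,cons(h(n,Y1),2)) ≐ h(Y1,Q),  6 ≐ 6.
Decompose h/2: 5 ≐ Y1,  cons(h(n,Y1),2) ≐ Q.
Bind Y1 := 5; substituting into the one remaining equation that mentions Y1 gives: cons(h(n,5),2) ≐ Q. Substituting into the earlier bindings gives Y2 := h(n,5), B := cons(h(n,5),2).
Bind Q := cons(h(n,5),2); no other remaining equation mentions Q.
Delete trivial equation 6 ≐ 6.
MGU = { Y2 -> h(n,5), B -> cons(h(n,5),2), Y1 -> 5, Q -> cons(h(n,5),2) }, so B -> cons(h(n,5),2).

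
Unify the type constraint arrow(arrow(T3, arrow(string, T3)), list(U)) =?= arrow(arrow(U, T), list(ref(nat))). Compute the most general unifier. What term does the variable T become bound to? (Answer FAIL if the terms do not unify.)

Decompose arrow/2: arrow(T3, arrow(string, T3)) =?= arrow(U, T),  list(U) =?= list(ref(nat)).
Decompose arrow/2: T3 =?= U,  arrow(string, T3) =?= T.
Bind T3 := U; substituting into the one remaining equation that mentions T3 gives: arrow(string, U) =?= T.
Bind T := arrow(string, U); no other remaining equation mentions T.
Decompose list/1: U =?= ref(nat).
Bind U := ref(nat). Substituting into the earlier bindings gives T3 := ref(nat), T := arrow(string, ref(nat)).
MGU = { T3 ↦ ref(nat), T ↦ arrow(string, ref(nat)), U ↦ ref(nat) }, so T ↦ arrow(string, ref(nat)).

arrow(string, ref(nat))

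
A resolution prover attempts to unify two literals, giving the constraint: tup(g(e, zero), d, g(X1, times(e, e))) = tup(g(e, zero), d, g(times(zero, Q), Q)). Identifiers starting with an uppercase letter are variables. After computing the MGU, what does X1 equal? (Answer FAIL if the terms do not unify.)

times(zero, times(e, e))

Decompose tup/3: g(e, zero) = g(e, zero),  d = d,  g(X1, times(e, e)) = g(times(zero, Q), Q).
Delete trivial equation g(e, zero) = g(e, zero).
Delete trivial equation d = d.
Decompose g/2: X1 = times(zero, Q),  times(e, e) = Q.
Bind X1 := times(zero, Q); no other remaining equation mentions X1.
Bind Q := times(e, e). Substituting into the earlier binding gives X1 := times(zero, times(e, e)).
MGU = { X1 := times(zero, times(e, e)), Q := times(e, e) }, so X1 := times(zero, times(e, e)).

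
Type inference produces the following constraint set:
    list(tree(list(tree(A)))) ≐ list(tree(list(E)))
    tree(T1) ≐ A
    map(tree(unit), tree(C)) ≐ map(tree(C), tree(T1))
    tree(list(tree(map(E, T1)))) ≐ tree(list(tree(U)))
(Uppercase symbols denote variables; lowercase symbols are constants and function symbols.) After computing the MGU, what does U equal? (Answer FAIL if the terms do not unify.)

map(tree(tree(unit)), unit)

Decompose list/1: tree(list(tree(A))) ≐ tree(list(E)).
Decompose tree/1: list(tree(A)) ≐ list(E).
Decompose list/1: tree(A) ≐ E.
Bind E := tree(A); substituting into the one remaining equation that mentions E gives: tree(list(tree(map(tree(A), T1)))) ≐ tree(list(tree(U))).
Bind A := tree(T1); substituting into the one remaining equation that mentions A gives: tree(list(tree(map(tree(tree(T1)), T1)))) ≐ tree(list(tree(U))). Substituting into the earlier binding gives E := tree(tree(T1)).
Decompose map/2: tree(unit) ≐ tree(C),  tree(C) ≐ tree(T1).
Decompose tree/1: unit ≐ C.
Bind C := unit; substituting into the one remaining equation that mentions C gives: tree(unit) ≐ tree(T1).
Decompose tree/1: unit ≐ T1.
Bind T1 := unit; substituting into the remaining equation gives: tree(list(tree(map(tree(tree(unit)), unit)))) ≐ tree(list(tree(U))). Substituting into the earlier bindings gives E := tree(tree(unit)), A := tree(unit).
Decompose tree/1: list(tree(map(tree(tree(unit)), unit))) ≐ list(tree(U)).
Decompose list/1: tree(map(tree(tree(unit)), unit)) ≐ tree(U).
Decompose tree/1: map(tree(tree(unit)), unit) ≐ U.
Bind U := map(tree(tree(unit)), unit).
MGU = { E -> tree(tree(unit)), A -> tree(unit), C -> unit, T1 -> unit, U -> map(tree(tree(unit)), unit) }, so U -> map(tree(tree(unit)), unit).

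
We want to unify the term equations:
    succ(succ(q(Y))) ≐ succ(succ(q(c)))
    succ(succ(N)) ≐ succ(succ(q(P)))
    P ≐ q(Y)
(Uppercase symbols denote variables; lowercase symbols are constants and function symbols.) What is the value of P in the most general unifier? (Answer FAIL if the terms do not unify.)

Decompose succ/1: succ(q(Y)) ≐ succ(q(c)).
Decompose succ/1: q(Y) ≐ q(c).
Decompose q/1: Y ≐ c.
Bind Y := c; substituting into the one remaining equation that mentions Y gives: P ≐ q(c).
Decompose succ/1: succ(N) ≐ succ(q(P)).
Decompose succ/1: N ≐ q(P).
Bind N := q(P); no other remaining equation mentions N.
Bind P := q(c). Substituting into the earlier binding gives N := q(q(c)).
MGU = { Y ↦ c, N ↦ q(q(c)), P ↦ q(c) }, so P ↦ q(c).

q(c)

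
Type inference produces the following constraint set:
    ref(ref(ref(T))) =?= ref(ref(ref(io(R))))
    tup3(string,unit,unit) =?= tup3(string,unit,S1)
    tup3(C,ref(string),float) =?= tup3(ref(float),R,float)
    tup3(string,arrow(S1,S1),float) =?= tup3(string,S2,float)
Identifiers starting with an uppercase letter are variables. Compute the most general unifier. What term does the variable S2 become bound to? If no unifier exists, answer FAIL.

arrow(unit,unit)

Decompose ref/1: ref(ref(T)) =?= ref(ref(io(R))).
Decompose ref/1: ref(T) =?= ref(io(R)).
Decompose ref/1: T =?= io(R).
Bind T := io(R); no other remaining equation mentions T.
Decompose tup3/3: string =?= string,  unit =?= unit,  unit =?= S1.
Delete trivial equation string =?= string.
Delete trivial equation unit =?= unit.
Bind S1 := unit; substituting into the one remaining equation that mentions S1 gives: tup3(string,arrow(unit,unit),float) =?= tup3(string,S2,float).
Decompose tup3/3: C =?= ref(float),  ref(string) =?= R,  float =?= float.
Bind C := ref(float); no other remaining equation mentions C.
Bind R := ref(string); no other remaining equation mentions R. Substituting into the earlier binding gives T := io(ref(string)).
Delete trivial equation float =?= float.
Decompose tup3/3: string =?= string,  arrow(unit,unit) =?= S2,  float =?= float.
Delete trivial equation string =?= string.
Bind S2 := arrow(unit,unit); no other remaining equation mentions S2.
Delete trivial equation float =?= float.
MGU = { T ↦ io(ref(string)), S1 ↦ unit, C ↦ ref(float), R ↦ ref(string), S2 ↦ arrow(unit,unit) }, so S2 ↦ arrow(unit,unit).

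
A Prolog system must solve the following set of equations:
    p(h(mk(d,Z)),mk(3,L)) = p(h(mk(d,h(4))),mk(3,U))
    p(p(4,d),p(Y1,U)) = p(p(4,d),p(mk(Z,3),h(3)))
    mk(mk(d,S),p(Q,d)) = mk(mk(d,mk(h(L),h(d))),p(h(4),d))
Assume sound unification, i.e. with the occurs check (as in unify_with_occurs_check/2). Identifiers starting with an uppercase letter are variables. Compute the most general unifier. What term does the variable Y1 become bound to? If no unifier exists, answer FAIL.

Decompose p/2: h(mk(d,Z)) = h(mk(d,h(4))),  mk(3,L) = mk(3,U).
Decompose h/1: mk(d,Z) = mk(d,h(4)).
Decompose mk/2: d = d,  Z = h(4).
Delete trivial equation d = d.
Bind Z := h(4); substituting into the one remaining equation that mentions Z gives: p(p(4,d),p(Y1,U)) = p(p(4,d),p(mk(h(4),3),h(3))).
Decompose mk/2: 3 = 3,  L = U.
Delete trivial equation 3 = 3.
Bind L := U; substituting into the one remaining equation that mentions L gives: mk(mk(d,S),p(Q,d)) = mk(mk(d,mk(h(U),h(d))),p(h(4),d)).
Decompose p/2: p(4,d) = p(4,d),  p(Y1,U) = p(mk(h(4),3),h(3)).
Delete trivial equation p(4,d) = p(4,d).
Decompose p/2: Y1 = mk(h(4),3),  U = h(3).
Bind Y1 := mk(h(4),3); no other remaining equation mentions Y1.
Bind U := h(3); substituting into the remaining equation gives: mk(mk(d,S),p(Q,d)) = mk(mk(d,mk(h(h(3)),h(d))),p(h(4),d)). Substituting into the earlier binding gives L := h(3).
Decompose mk/2: mk(d,S) = mk(d,mk(h(h(3)),h(d))),  p(Q,d) = p(h(4),d).
Decompose mk/2: d = d,  S = mk(h(h(3)),h(d)).
Delete trivial equation d = d.
Bind S := mk(h(h(3)),h(d)); no other remaining equation mentions S.
Decompose p/2: Q = h(4),  d = d.
Bind Q := h(4); no other remaining equation mentions Q.
Delete trivial equation d = d.
MGU = { Z = h(4), L = h(3), Y1 = mk(h(4),3), U = h(3), S = mk(h(h(3)),h(d)), Q = h(4) }, so Y1 = mk(h(4),3).

mk(h(4),3)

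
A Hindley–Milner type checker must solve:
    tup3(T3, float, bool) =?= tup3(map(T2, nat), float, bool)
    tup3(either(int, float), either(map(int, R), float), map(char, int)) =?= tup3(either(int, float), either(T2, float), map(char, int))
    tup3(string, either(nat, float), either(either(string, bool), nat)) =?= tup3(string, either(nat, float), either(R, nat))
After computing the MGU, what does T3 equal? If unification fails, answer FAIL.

map(map(int, either(string, bool)), nat)

Decompose tup3/3: T3 =?= map(T2, nat),  float =?= float,  bool =?= bool.
Bind T3 := map(T2, nat); no other remaining equation mentions T3.
Delete trivial equation float =?= float.
Delete trivial equation bool =?= bool.
Decompose tup3/3: either(int, float) =?= either(int, float),  either(map(int, R), float) =?= either(T2, float),  map(char, int) =?= map(char, int).
Delete trivial equation either(int, float) =?= either(int, float).
Decompose either/2: map(int, R) =?= T2,  float =?= float.
Bind T2 := map(int, R); no other remaining equation mentions T2. Substituting into the earlier binding gives T3 := map(map(int, R), nat).
Delete trivial equation float =?= float.
Delete trivial equation map(char, int) =?= map(char, int).
Decompose tup3/3: string =?= string,  either(nat, float) =?= either(nat, float),  either(either(string, bool), nat) =?= either(R, nat).
Delete trivial equation string =?= string.
Delete trivial equation either(nat, float) =?= either(nat, float).
Decompose either/2: either(string, bool) =?= R,  nat =?= nat.
Bind R := either(string, bool); no other remaining equation mentions R. Substituting into the earlier bindings gives T3 := map(map(int, either(string, bool)), nat), T2 := map(int, either(string, bool)).
Delete trivial equation nat =?= nat.
MGU = { T3 := map(map(int, either(string, bool)), nat), T2 := map(int, either(string, bool)), R := either(string, bool) }, so T3 := map(map(int, either(string, bool)), nat).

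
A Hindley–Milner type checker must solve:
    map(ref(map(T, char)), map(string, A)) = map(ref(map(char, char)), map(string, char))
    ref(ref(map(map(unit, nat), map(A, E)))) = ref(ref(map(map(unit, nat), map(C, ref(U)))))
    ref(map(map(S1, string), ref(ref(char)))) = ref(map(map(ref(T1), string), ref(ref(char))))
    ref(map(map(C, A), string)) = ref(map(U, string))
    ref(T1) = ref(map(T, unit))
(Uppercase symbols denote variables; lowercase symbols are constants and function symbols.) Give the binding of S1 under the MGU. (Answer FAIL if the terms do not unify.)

Decompose map/2: ref(map(T, char)) = ref(map(char, char)),  map(string, A) = map(string, char).
Decompose ref/1: map(T, char) = map(char, char).
Decompose map/2: T = char,  char = char.
Bind T := char; substituting into the one remaining equation that mentions T gives: ref(T1) = ref(map(char, unit)).
Delete trivial equation char = char.
Decompose map/2: string = string,  A = char.
Delete trivial equation string = string.
Bind A := char; substituting into the 2 remaining equations that mention A gives: ref(ref(map(map(unit, nat), map(char, E)))) = ref(ref(map(map(unit, nat), map(C, ref(U))))),  ref(map(map(C, char), string)) = ref(map(U, string)).
Decompose ref/1: ref(map(map(unit, nat), map(char, E))) = ref(map(map(unit, nat), map(C, ref(U)))).
Decompose ref/1: map(map(unit, nat), map(char, E)) = map(map(unit, nat), map(C, ref(U))).
Decompose map/2: map(unit, nat) = map(unit, nat),  map(char, E) = map(C, ref(U)).
Delete trivial equation map(unit, nat) = map(unit, nat).
Decompose map/2: char = C,  E = ref(U).
Bind C := char; substituting into the one remaining equation that mentions C gives: ref(map(map(char, char), string)) = ref(map(U, string)).
Bind E := ref(U); no other remaining equation mentions E.
Decompose ref/1: map(map(S1, string), ref(ref(char))) = map(map(ref(T1), string), ref(ref(char))).
Decompose map/2: map(S1, string) = map(ref(T1), string),  ref(ref(char)) = ref(ref(char)).
Decompose map/2: S1 = ref(T1),  string = string.
Bind S1 := ref(T1); no other remaining equation mentions S1.
Delete trivial equation string = string.
Delete trivial equation ref(ref(char)) = ref(ref(char)).
Decompose ref/1: map(map(char, char), string) = map(U, string).
Decompose map/2: map(char, char) = U,  string = string.
Bind U := map(char, char); no other remaining equation mentions U. Substituting into the earlier binding gives E := ref(map(char, char)).
Delete trivial equation string = string.
Decompose ref/1: T1 = map(char, unit).
Bind T1 := map(char, unit). Substituting into the earlier binding gives S1 := ref(map(char, unit)).
MGU = { T := char, A := char, C := char, E := ref(map(char, char)), S1 := ref(map(char, unit)), U := map(char, char), T1 := map(char, unit) }, so S1 := ref(map(char, unit)).

ref(map(char, unit))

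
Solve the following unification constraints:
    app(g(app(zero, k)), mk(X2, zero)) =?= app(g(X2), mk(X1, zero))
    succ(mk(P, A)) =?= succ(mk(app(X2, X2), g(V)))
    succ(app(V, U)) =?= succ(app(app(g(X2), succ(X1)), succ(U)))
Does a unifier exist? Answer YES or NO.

Decompose app/2: g(app(zero, k)) =?= g(X2),  mk(X2, zero) =?= mk(X1, zero).
Decompose g/1: app(zero, k) =?= X2.
Bind X2 := app(zero, k); substituting into the remaining equations gives: mk(app(zero, k), zero) =?= mk(X1, zero),  succ(mk(P, A)) =?= succ(mk(app(app(zero, k), app(zero, k)), g(V))),  succ(app(V, U)) =?= succ(app(app(g(app(zero, k)), succ(X1)), succ(U))).
Decompose mk/2: app(zero, k) =?= X1,  zero =?= zero.
Bind X1 := app(zero, k); substituting into the one remaining equation that mentions X1 gives: succ(app(V, U)) =?= succ(app(app(g(app(zero, k)), succ(app(zero, k))), succ(U))).
Delete trivial equation zero =?= zero.
Decompose succ/1: mk(P, A) =?= mk(app(app(zero, k), app(zero, k)), g(V)).
Decompose mk/2: P =?= app(app(zero, k), app(zero, k)),  A =?= g(V).
Bind P := app(app(zero, k), app(zero, k)); no other remaining equation mentions P.
Bind A := g(V); no other remaining equation mentions A.
Decompose succ/1: app(V, U) =?= app(app(g(app(zero, k)), succ(app(zero, k))), succ(U)).
Decompose app/2: V =?= app(g(app(zero, k)), succ(app(zero, k))),  U =?= succ(U).
Bind V := app(g(app(zero, k)), succ(app(zero, k))); no other remaining equation mentions V. Substituting into the earlier binding gives A := g(app(g(app(zero, k)), succ(app(zero, k)))).
Occurs check fails: U occurs in succ(U); the equation U =?= succ(U) has no finite solution.

NO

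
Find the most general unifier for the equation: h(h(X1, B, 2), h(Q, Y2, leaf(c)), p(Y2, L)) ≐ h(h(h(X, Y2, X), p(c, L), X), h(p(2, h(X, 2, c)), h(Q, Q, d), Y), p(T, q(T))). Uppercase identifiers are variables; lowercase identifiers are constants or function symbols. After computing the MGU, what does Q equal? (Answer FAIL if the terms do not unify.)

Decompose h/3: h(X1, B, 2) ≐ h(h(X, Y2, X), p(c, L), X),  h(Q, Y2, leaf(c)) ≐ h(p(2, h(X, 2, c)), h(Q, Q, d), Y),  p(Y2, L) ≐ p(T, q(T)).
Decompose h/3: X1 ≐ h(X, Y2, X),  B ≐ p(c, L),  2 ≐ X.
Bind X1 := h(X, Y2, X); no other remaining equation mentions X1.
Bind B := p(c, L); no other remaining equation mentions B.
Bind X := 2; substituting into the one remaining equation that mentions X gives: h(Q, Y2, leaf(c)) ≐ h(p(2, h(2, 2, c)), h(Q, Q, d), Y). Substituting into the earlier binding gives X1 := h(2, Y2, 2).
Decompose h/3: Q ≐ p(2, h(2, 2, c)),  Y2 ≐ h(Q, Q, d),  leaf(c) ≐ Y.
Bind Q := p(2, h(2, 2, c)); substituting into the one remaining equation that mentions Q gives: Y2 ≐ h(p(2, h(2, 2, c)), p(2, h(2, 2, c)), d).
Bind Y2 := h(p(2, h(2, 2, c)), p(2, h(2, 2, c)), d); substituting into the one remaining equation that mentions Y2 gives: p(h(p(2, h(2, 2, c)), p(2, h(2, 2, c)), d), L) ≐ p(T, q(T)). Substituting into the earlier binding gives X1 := h(2, h(p(2, h(2, 2, c)), p(2, h(2, 2, c)), d), 2).
Bind Y := leaf(c); no other remaining equation mentions Y.
Decompose p/2: h(p(2, h(2, 2, c)), p(2, h(2, 2, c)), d) ≐ T,  L ≐ q(T).
Bind T := h(p(2, h(2, 2, c)), p(2, h(2, 2, c)), d); substituting into the remaining equation gives: L ≐ q(h(p(2, h(2, 2, c)), p(2, h(2, 2, c)), d)).
Bind L := q(h(p(2, h(2, 2, c)), p(2, h(2, 2, c)), d)). Substituting into the earlier binding gives B := p(c, q(h(p(2, h(2, 2, c)), p(2, h(2, 2, c)), d))).
MGU = { X1 := h(2, h(p(2, h(2, 2, c)), p(2, h(2, 2, c)), d), 2), B := p(c, q(h(p(2, h(2, 2, c)), p(2, h(2, 2, c)), d))), X := 2, Q := p(2, h(2, 2, c)), Y2 := h(p(2, h(2, 2, c)), p(2, h(2, 2, c)), d), Y := leaf(c), T := h(p(2, h(2, 2, c)), p(2, h(2, 2, c)), d), L := q(h(p(2, h(2, 2, c)), p(2, h(2, 2, c)), d)) }, so Q := p(2, h(2, 2, c)).

p(2, h(2, 2, c))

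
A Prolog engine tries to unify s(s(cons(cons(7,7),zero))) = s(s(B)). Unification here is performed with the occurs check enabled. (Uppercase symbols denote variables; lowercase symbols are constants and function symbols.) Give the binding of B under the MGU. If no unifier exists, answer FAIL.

Decompose s/1: s(cons(cons(7,7),zero)) = s(B).
Decompose s/1: cons(cons(7,7),zero) = B.
Bind B := cons(cons(7,7),zero).
MGU = { B -> cons(cons(7,7),zero) }, so B -> cons(cons(7,7),zero).

cons(cons(7,7),zero)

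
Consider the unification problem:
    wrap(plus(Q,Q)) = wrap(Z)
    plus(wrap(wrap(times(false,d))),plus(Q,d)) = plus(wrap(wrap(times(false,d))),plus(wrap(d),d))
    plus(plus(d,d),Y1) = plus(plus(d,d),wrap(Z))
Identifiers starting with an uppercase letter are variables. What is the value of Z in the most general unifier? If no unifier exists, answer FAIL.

plus(wrap(d),wrap(d))

Decompose wrap/1: plus(Q,Q) = Z.
Bind Z := plus(Q,Q); substituting into the one remaining equation that mentions Z gives: plus(plus(d,d),Y1) = plus(plus(d,d),wrap(plus(Q,Q))).
Decompose plus/2: wrap(wrap(times(false,d))) = wrap(wrap(times(false,d))),  plus(Q,d) = plus(wrap(d),d).
Delete trivial equation wrap(wrap(times(false,d))) = wrap(wrap(times(false,d))).
Decompose plus/2: Q = wrap(d),  d = d.
Bind Q := wrap(d); substituting into the one remaining equation that mentions Q gives: plus(plus(d,d),Y1) = plus(plus(d,d),wrap(plus(wrap(d),wrap(d)))). Substituting into the earlier binding gives Z := plus(wrap(d),wrap(d)).
Delete trivial equation d = d.
Decompose plus/2: plus(d,d) = plus(d,d),  Y1 = wrap(plus(wrap(d),wrap(d))).
Delete trivial equation plus(d,d) = plus(d,d).
Bind Y1 := wrap(plus(wrap(d),wrap(d))).
MGU = { Z ↦ plus(wrap(d),wrap(d)), Q ↦ wrap(d), Y1 ↦ wrap(plus(wrap(d),wrap(d))) }, so Z ↦ plus(wrap(d),wrap(d)).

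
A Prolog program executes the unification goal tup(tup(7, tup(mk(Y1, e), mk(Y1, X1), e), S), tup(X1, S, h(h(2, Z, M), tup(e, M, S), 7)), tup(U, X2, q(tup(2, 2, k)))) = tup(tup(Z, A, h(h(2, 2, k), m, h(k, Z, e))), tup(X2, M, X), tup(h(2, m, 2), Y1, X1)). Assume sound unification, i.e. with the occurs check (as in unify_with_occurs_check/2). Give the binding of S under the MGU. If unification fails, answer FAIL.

h(h(2, 2, k), m, h(k, 7, e))

Decompose tup/3: tup(7, tup(mk(Y1, e), mk(Y1, X1), e), S) = tup(Z, A, h(h(2, 2, k), m, h(k, Z, e))),  tup(X1, S, h(h(2, Z, M), tup(e, M, S), 7)) = tup(X2, M, X),  tup(U, X2, q(tup(2, 2, k))) = tup(h(2, m, 2), Y1, X1).
Decompose tup/3: 7 = Z,  tup(mk(Y1, e), mk(Y1, X1), e) = A,  S = h(h(2, 2, k), m, h(k, Z, e)).
Bind Z := 7; substituting into the 2 remaining equations that mention Z gives: S = h(h(2, 2, k), m, h(k, 7, e)),  tup(X1, S, h(h(2, 7, M), tup(e, M, S), 7)) = tup(X2, M, X).
Bind A := tup(mk(Y1, e), mk(Y1, X1), e); no other remaining equation mentions A.
Bind S := h(h(2, 2, k), m, h(k, 7, e)); substituting into the one remaining equation that mentions S gives: tup(X1, h(h(2, 2, k), m, h(k, 7, e)), h(h(2, 7, M), tup(e, M, h(h(2, 2, k), m, h(k, 7, e))), 7)) = tup(X2, M, X).
Decompose tup/3: X1 = X2,  h(h(2, 2, k), m, h(k, 7, e)) = M,  h(h(2, 7, M), tup(e, M, h(h(2, 2, k), m, h(k, 7, e))), 7) = X.
Bind X1 := X2; substituting into the one remaining equation that mentions X1 gives: tup(U, X2, q(tup(2, 2, k))) = tup(h(2, m, 2), Y1, X2). Substituting into the earlier binding gives A := tup(mk(Y1, e), mk(Y1, X2), e).
Bind M := h(h(2, 2, k), m, h(k, 7, e)); substituting into the one remaining equation that mentions M gives: h(h(2, 7, h(h(2, 2, k), m, h(k, 7, e))), tup(e, h(h(2, 2, k), m, h(k, 7, e)), h(h(2, 2, k), m, h(k, 7, e))), 7) = X.
Bind X := h(h(2, 7, h(h(2, 2, k), m, h(k, 7, e))), tup(e, h(h(2, 2, k), m, h(k, 7, e)), h(h(2, 2, k), m, h(k, 7, e))), 7); no other remaining equation mentions X.
Decompose tup/3: U = h(2, m, 2),  X2 = Y1,  q(tup(2, 2, k)) = X2.
Bind U := h(2, m, 2); no other remaining equation mentions U.
Bind X2 := Y1; substituting into the remaining equation gives: q(tup(2, 2, k)) = Y1. Substituting into the earlier bindings gives A := tup(mk(Y1, e), mk(Y1, Y1), e), X1 := Y1.
Bind Y1 := q(tup(2, 2, k)). Substituting into the earlier bindings gives A := tup(mk(q(tup(2, 2, k)), e), mk(q(tup(2, 2, k)), q(tup(2, 2, k))), e), X1 := q(tup(2, 2, k)), X2 := q(tup(2, 2, k)).
MGU = { Z ↦ 7, A ↦ tup(mk(q(tup(2, 2, k)), e), mk(q(tup(2, 2, k)), q(tup(2, 2, k))), e), S ↦ h(h(2, 2, k), m, h(k, 7, e)), X1 ↦ q(tup(2, 2, k)), M ↦ h(h(2, 2, k), m, h(k, 7, e)), X ↦ h(h(2, 7, h(h(2, 2, k), m, h(k, 7, e))), tup(e, h(h(2, 2, k), m, h(k, 7, e)), h(h(2, 2, k), m, h(k, 7, e))), 7), U ↦ h(2, m, 2), X2 ↦ q(tup(2, 2, k)), Y1 ↦ q(tup(2, 2, k)) }, so S ↦ h(h(2, 2, k), m, h(k, 7, e)).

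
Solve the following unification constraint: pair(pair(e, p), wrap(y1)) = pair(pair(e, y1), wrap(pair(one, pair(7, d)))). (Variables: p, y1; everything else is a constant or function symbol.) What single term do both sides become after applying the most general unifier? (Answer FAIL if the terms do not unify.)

Decompose pair/2: pair(e, p) = pair(e, y1),  wrap(y1) = wrap(pair(one, pair(7, d))).
Decompose pair/2: e = e,  p = y1.
Delete trivial equation e = e.
Bind p := y1; no other remaining equation mentions p.
Decompose wrap/1: y1 = pair(one, pair(7, d)).
Bind y1 := pair(one, pair(7, d)). Substituting into the earlier binding gives p := pair(one, pair(7, d)).
Applying the MGU to either side gives pair(pair(e, pair(one, pair(7, d))), wrap(pair(one, pair(7, d)))).

pair(pair(e, pair(one, pair(7, d))), wrap(pair(one, pair(7, d))))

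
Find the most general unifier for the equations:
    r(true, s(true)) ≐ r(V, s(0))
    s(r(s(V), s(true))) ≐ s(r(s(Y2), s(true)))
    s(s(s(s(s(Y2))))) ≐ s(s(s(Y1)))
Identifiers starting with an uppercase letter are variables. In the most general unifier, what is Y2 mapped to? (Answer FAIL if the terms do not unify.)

FAIL

Decompose r/2: true ≐ V,  s(true) ≐ s(0).
Bind V := true; substituting into the one remaining equation that mentions V gives: s(r(s(true), s(true))) ≐ s(r(s(Y2), s(true))).
Decompose s/1: true ≐ 0.
Clash: constants true and 0 differ; no unifier exists.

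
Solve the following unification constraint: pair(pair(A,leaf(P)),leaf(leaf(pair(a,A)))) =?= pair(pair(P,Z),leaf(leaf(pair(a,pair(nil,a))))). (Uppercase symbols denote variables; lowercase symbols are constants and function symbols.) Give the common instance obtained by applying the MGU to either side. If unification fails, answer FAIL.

pair(pair(pair(nil,a),leaf(pair(nil,a))),leaf(leaf(pair(a,pair(nil,a)))))

Decompose pair/2: pair(A,leaf(P)) =?= pair(P,Z),  leaf(leaf(pair(a,A))) =?= leaf(leaf(pair(a,pair(nil,a)))).
Decompose pair/2: A =?= P,  leaf(P) =?= Z.
Bind A := P; substituting into the one remaining equation that mentions A gives: leaf(leaf(pair(a,P))) =?= leaf(leaf(pair(a,pair(nil,a)))).
Bind Z := leaf(P); no other remaining equation mentions Z.
Decompose leaf/1: leaf(pair(a,P)) =?= leaf(pair(a,pair(nil,a))).
Decompose leaf/1: pair(a,P) =?= pair(a,pair(nil,a)).
Decompose pair/2: a =?= a,  P =?= pair(nil,a).
Delete trivial equation a =?= a.
Bind P := pair(nil,a). Substituting into the earlier bindings gives A := pair(nil,a), Z := leaf(pair(nil,a)).
Applying the MGU to either side gives pair(pair(pair(nil,a),leaf(pair(nil,a))),leaf(leaf(pair(a,pair(nil,a))))).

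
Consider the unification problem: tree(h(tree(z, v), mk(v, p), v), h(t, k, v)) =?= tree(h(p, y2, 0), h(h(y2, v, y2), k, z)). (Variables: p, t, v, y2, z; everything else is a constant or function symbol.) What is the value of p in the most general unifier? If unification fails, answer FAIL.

tree(0, 0)

Decompose tree/2: h(tree(z, v), mk(v, p), v) =?= h(p, y2, 0),  h(t, k, v) =?= h(h(y2, v, y2), k, z).
Decompose h/3: tree(z, v) =?= p,  mk(v, p) =?= y2,  v =?= 0.
Bind p := tree(z, v); substituting into the one remaining equation that mentions p gives: mk(v, tree(z, v)) =?= y2.
Bind y2 := mk(v, tree(z, v)); substituting into the one remaining equation that mentions y2 gives: h(t, k, v) =?= h(h(mk(v, tree(z, v)), v, mk(v, tree(z, v))), k, z).
Bind v := 0; substituting into the remaining equation gives: h(t, k, 0) =?= h(h(mk(0, tree(z, 0)), 0, mk(0, tree(z, 0))), k, z). Substituting into the earlier bindings gives p := tree(z, 0), y2 := mk(0, tree(z, 0)).
Decompose h/3: t =?= h(mk(0, tree(z, 0)), 0, mk(0, tree(z, 0))),  k =?= k,  0 =?= z.
Bind t := h(mk(0, tree(z, 0)), 0, mk(0, tree(z, 0))); no other remaining equation mentions t.
Delete trivial equation k =?= k.
Bind z := 0. Substituting into the earlier bindings gives p := tree(0, 0), y2 := mk(0, tree(0, 0)), t := h(mk(0, tree(0, 0)), 0, mk(0, tree(0, 0))).
MGU = { p ↦ tree(0, 0), y2 ↦ mk(0, tree(0, 0)), v ↦ 0, t ↦ h(mk(0, tree(0, 0)), 0, mk(0, tree(0, 0))), z ↦ 0 }, so p ↦ tree(0, 0).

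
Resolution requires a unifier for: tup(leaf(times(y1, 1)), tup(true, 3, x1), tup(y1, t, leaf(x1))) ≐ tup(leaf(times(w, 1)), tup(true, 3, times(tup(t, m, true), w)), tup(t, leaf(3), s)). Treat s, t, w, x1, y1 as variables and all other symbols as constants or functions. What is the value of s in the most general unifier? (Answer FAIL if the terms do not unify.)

leaf(times(tup(leaf(3), m, true), leaf(3)))

Decompose tup/3: leaf(times(y1, 1)) ≐ leaf(times(w, 1)),  tup(true, 3, x1) ≐ tup(true, 3, times(tup(t, m, true), w)),  tup(y1, t, leaf(x1)) ≐ tup(t, leaf(3), s).
Decompose leaf/1: times(y1, 1) ≐ times(w, 1).
Decompose times/2: y1 ≐ w,  1 ≐ 1.
Bind y1 := w; substituting into the one remaining equation that mentions y1 gives: tup(w, t, leaf(x1)) ≐ tup(t, leaf(3), s).
Delete trivial equation 1 ≐ 1.
Decompose tup/3: true ≐ true,  3 ≐ 3,  x1 ≐ times(tup(t, m, true), w).
Delete trivial equation true ≐ true.
Delete trivial equation 3 ≐ 3.
Bind x1 := times(tup(t, m, true), w); substituting into the remaining equation gives: tup(w, t, leaf(times(tup(t, m, true), w))) ≐ tup(t, leaf(3), s).
Decompose tup/3: w ≐ t,  t ≐ leaf(3),  leaf(times(tup(t, m, true), w)) ≐ s.
Bind w := t; substituting into the one remaining equation that mentions w gives: leaf(times(tup(t, m, true), t)) ≐ s. Substituting into the earlier bindings gives y1 := t, x1 := times(tup(t, m, true), t).
Bind t := leaf(3); substituting into the remaining equation gives: leaf(times(tup(leaf(3), m, true), leaf(3))) ≐ s. Substituting into the earlier bindings gives y1 := leaf(3), x1 := times(tup(leaf(3), m, true), leaf(3)), w := leaf(3).
Bind s := leaf(times(tup(leaf(3), m, true), leaf(3))).
MGU = { y1 ↦ leaf(3), x1 ↦ times(tup(leaf(3), m, true), leaf(3)), w ↦ leaf(3), t ↦ leaf(3), s ↦ leaf(times(tup(leaf(3), m, true), leaf(3))) }, so s ↦ leaf(times(tup(leaf(3), m, true), leaf(3))).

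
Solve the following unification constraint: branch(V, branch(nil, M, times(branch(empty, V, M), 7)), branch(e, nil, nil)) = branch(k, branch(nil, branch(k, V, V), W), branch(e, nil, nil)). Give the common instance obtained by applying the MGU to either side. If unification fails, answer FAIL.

Decompose branch/3: V = k,  branch(nil, M, times(branch(empty, V, M), 7)) = branch(nil, branch(k, V, V), W),  branch(e, nil, nil) = branch(e, nil, nil).
Bind V := k; substituting into the one remaining equation that mentions V gives: branch(nil, M, times(branch(empty, k, M), 7)) = branch(nil, branch(k, k, k), W).
Decompose branch/3: nil = nil,  M = branch(k, k, k),  times(branch(empty, k, M), 7) = W.
Delete trivial equation nil = nil.
Bind M := branch(k, k, k); substituting into the one remaining equation that mentions M gives: times(branch(empty, k, branch(k, k, k)), 7) = W.
Bind W := times(branch(empty, k, branch(k, k, k)), 7); no other remaining equation mentions W.
Delete trivial equation branch(e, nil, nil) = branch(e, nil, nil).
Applying the MGU to either side gives branch(k, branch(nil, branch(k, k, k), times(branch(empty, k, branch(k, k, k)), 7)), branch(e, nil, nil)).

branch(k, branch(nil, branch(k, k, k), times(branch(empty, k, branch(k, k, k)), 7)), branch(e, nil, nil))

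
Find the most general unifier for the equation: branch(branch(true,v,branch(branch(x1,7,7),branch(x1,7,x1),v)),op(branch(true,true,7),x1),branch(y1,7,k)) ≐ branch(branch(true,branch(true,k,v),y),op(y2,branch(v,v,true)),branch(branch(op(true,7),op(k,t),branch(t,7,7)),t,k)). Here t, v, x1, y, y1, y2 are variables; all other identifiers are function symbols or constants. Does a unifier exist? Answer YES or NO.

Decompose branch/3: branch(true,v,branch(branch(x1,7,7),branch(x1,7,x1),v)) ≐ branch(true,branch(true,k,v),y),  op(branch(true,true,7),x1) ≐ op(y2,branch(v,v,true)),  branch(y1,7,k) ≐ branch(branch(op(true,7),op(k,t),branch(t,7,7)),t,k).
Decompose branch/3: true ≐ true,  v ≐ branch(true,k,v),  branch(branch(x1,7,7),branch(x1,7,x1),v) ≐ y.
Delete trivial equation true ≐ true.
Occurs check fails: v occurs in branch(true,k,v); the equation v ≐ branch(true,k,v) has no finite solution.

NO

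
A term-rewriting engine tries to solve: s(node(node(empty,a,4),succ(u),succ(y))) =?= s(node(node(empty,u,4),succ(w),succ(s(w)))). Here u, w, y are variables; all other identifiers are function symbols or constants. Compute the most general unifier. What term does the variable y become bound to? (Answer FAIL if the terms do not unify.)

s(a)

Decompose s/1: node(node(empty,a,4),succ(u),succ(y)) =?= node(node(empty,u,4),succ(w),succ(s(w))).
Decompose node/3: node(empty,a,4) =?= node(empty,u,4),  succ(u) =?= succ(w),  succ(y) =?= succ(s(w)).
Decompose node/3: empty =?= empty,  a =?= u,  4 =?= 4.
Delete trivial equation empty =?= empty.
Bind u := a; substituting into the one remaining equation that mentions u gives: succ(a) =?= succ(w).
Delete trivial equation 4 =?= 4.
Decompose succ/1: a =?= w.
Bind w := a; substituting into the remaining equation gives: succ(y) =?= succ(s(a)).
Decompose succ/1: y =?= s(a).
Bind y := s(a).
MGU = { u := a, w := a, y := s(a) }, so y := s(a).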